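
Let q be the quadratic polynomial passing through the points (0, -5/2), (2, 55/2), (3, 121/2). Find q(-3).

85/2

Using the Lagrange interpolation formula with nodes 0, 2, 3:
  L_0(s) = (s - 2)(s - 3) / 6
  L_1(s) = s(s - 3) / -2
  L_2(s) = s(s - 2) / 3
Then q(s) = -5/2·L_0(s) + 55/2·L_1(s) + 121/2·L_2(s).
Expanding and collecting terms gives q(s) = 6s² + 3s - 5/2.
Evaluating at s = -3: q(-3) = 85/2.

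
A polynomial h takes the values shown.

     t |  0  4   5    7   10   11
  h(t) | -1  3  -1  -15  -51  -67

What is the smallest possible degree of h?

Divided differences on the nodes 0, 4, 5, 7, 10, 11:
  order 0: -1  3  -1  -15  -51  -67
  order 1: 1  -4  -7  -12  -16
  order 2: -1  -1  -1  -1
  order 3: 0  0  0
  order 4: 0  0
  order 5: 0
The order-2 divided differences are all -1 (nonzero) and every higher order vanishes, so the data lies on a polynomial of degree exactly 2.

2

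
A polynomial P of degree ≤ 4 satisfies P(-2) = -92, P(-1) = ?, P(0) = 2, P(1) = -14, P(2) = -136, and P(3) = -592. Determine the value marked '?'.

-4

The 5 known points determine the degree-4 polynomial uniquely.
Write P(x) = ax^4 + bx^3 + cx^2 + dx + e. Substituting each data point gives a linear system:
  16a - 8b + 4c - 2d + e = -92
  e = 2
  a + b + c + d + e = -14
  16a + 8b + 4c + 2d + e = -136
  81a + 27b + 9c + 3d + e = -592
Solving the system yields a = -6, b = -2, c = -5, d = -3, e = 2.
So P(x) = -6x^4 - 2x^3 - 5x^2 - 3x + 2.
Then P(-1) = -4.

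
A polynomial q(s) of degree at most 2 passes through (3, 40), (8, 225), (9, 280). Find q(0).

Using the Lagrange interpolation formula with nodes 3, 8, 9:
  L_0(s) = (s - 8)(s - 9) / 30
  L_1(s) = (s - 3)(s - 9) / -5
  L_2(s) = (s - 3)(s - 8) / 6
Then q(s) = 40·L_0(s) + 225·L_1(s) + 280·L_2(s).
Expanding and collecting terms gives q(s) = 3s^2 + 4s + 1.
Evaluating at s = 0: q(0) = 1.

1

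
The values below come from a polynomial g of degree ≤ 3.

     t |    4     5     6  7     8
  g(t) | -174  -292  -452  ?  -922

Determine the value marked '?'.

The 4 known points determine the degree-3 polynomial uniquely.
Write g(t) = at^3 + bt^2 + ct + d. Substituting each data point gives a linear system:
  64a + 16b + 4c + d = -174
  125a + 25b + 5c + d = -292
  216a + 36b + 6c + d = -452
  512a + 64b + 8c + d = -922
Solving the system yields a = -1, b = -6, c = -3, d = -2.
So g(t) = -t³ - 6t² - 3t - 2.
Then g(7) = -660.

-660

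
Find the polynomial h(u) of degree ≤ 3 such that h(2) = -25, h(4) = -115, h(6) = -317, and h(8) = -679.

h(u) = -u^3 - 2u^2 - 5u + 1

Write h(u) = au^3 + bu^2 + cu + d. Substituting each data point gives a linear system:
  8a + 4b + 2c + d = -25
  64a + 16b + 4c + d = -115
  216a + 36b + 6c + d = -317
  512a + 64b + 8c + d = -679
Solving the system yields a = -1, b = -2, c = -5, d = 1.
So h(u) = -u³ - 2u² - 5u + 1.
Check: h(6) = -317. ✓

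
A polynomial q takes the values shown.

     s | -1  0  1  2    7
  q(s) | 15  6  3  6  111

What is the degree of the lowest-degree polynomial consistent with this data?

2

Divided differences on the nodes -1, 0, 1, 2, 7:
  order 0: 15  6  3  6  111
  order 1: -9  -3  3  21
  order 2: 3  3  3
  order 3: 0  0
  order 4: 0
The order-2 divided differences are all 3 (nonzero) and every higher order vanishes, so the data lies on a polynomial of degree exactly 2.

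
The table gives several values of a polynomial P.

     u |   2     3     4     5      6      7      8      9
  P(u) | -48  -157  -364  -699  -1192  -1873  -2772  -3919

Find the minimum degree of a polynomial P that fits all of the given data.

3

Forward differences of the values at u = 2, 3, 4, 5, 6, 7, 8, 9:
  P  : -48  -157  -364  -699  -1192  -1873  -2772  -3919
  Δ  : -109  -207  -335  -493  -681  -899  -1147
  Δ^2: -98  -128  -158  -188  -218  -248
  Δ^3: -30  -30  -30  -30  -30
  Δ^4: 0  0  0  0
  Δ^5: 0  0  0
  Δ^6: 0  0
  Δ^7: 0
The third differences are constant (-30) and nonzero, while all higher differences vanish, so the minimal degree is 3.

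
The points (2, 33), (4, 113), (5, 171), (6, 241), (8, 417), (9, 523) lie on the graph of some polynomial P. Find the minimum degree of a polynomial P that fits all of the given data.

Divided differences on the nodes 2, 4, 5, 6, 8, 9:
  order 0: 33  113  171  241  417  523
  order 1: 40  58  70  88  106
  order 2: 6  6  6  6
  order 3: 0  0  0
  order 4: 0  0
  order 5: 0
The order-2 divided differences are all 6 (nonzero) and every higher order vanishes, so the data lies on a polynomial of degree exactly 2.

2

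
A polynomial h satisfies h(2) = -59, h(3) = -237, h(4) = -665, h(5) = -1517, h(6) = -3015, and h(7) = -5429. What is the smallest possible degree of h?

Forward differences of the values at n = 2, 3, 4, 5, 6, 7:
  h  : -59  -237  -665  -1517  -3015  -5429
  Δ  : -178  -428  -852  -1498  -2414
  Δ^2: -250  -424  -646  -916
  Δ^3: -174  -222  -270
  Δ^4: -48  -48
  Δ^5: 0
The fourth differences are constant (-48) and nonzero, while all higher differences vanish, so the minimal degree is 4.

4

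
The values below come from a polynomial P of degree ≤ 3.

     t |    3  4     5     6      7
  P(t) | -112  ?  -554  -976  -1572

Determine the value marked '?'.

-276

The 4 known points determine the degree-3 polynomial uniquely.
Write P(t) = at^3 + bt^2 + ct + d. Substituting each data point gives a linear system:
  27a + 9b + 3c + d = -112
  125a + 25b + 5c + d = -554
  216a + 36b + 6c + d = -976
  343a + 49b + 7c + d = -1572
Solving the system yields a = -5, b = 3, c = 0, d = -4.
So P(t) = -5t^3 + 3t^2 - 4.
Then P(4) = -276.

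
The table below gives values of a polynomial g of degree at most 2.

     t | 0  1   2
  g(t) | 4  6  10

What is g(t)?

g(t) = t^2 + t + 4

Using the Lagrange interpolation formula with nodes 0, 1, 2:
  L_0(t) = (t - 1)(t - 2) / 2
  L_1(t) = t(t - 2) / -1
  L_2(t) = t(t - 1) / 2
Then g(t) = 4·L_0(t) + 6·L_1(t) + 10·L_2(t).
Expanding and collecting terms gives g(t) = t^2 + t + 4.
Check: g(1) = 6. ✓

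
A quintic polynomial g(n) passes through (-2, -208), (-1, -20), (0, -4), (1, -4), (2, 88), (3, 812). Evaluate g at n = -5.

Forward differences of the values at n = -2, -1, 0, 1, 2, 3:
  g  : -208  -20  -4  -4  88  812
  Δ  : 188  16  0  92  724
  Δ^2: -172  -16  92  632
  Δ^3: 156  108  540
  Δ^4: -48  432
  Δ^5: 480
The fifth differences are constant, confirming degree 5.
Interpolating (Newton forward form) and evaluating at n = -5 gives g(-5) = -14164.

-14164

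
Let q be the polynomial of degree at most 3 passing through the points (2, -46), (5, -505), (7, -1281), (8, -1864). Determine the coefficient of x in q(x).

Write q(x) = ax^3 + bx^2 + cx + d. Substituting each data point gives a linear system:
  8a + 4b + 2c + d = -46
  125a + 25b + 5c + d = -505
  343a + 49b + 7c + d = -1281
  512a + 64b + 8c + d = -1864
Solving the system yields a = -3, b = -5, c = -1, d = 0.
So q(x) = -3x^3 - 5x^2 - x.
The coefficient of x is -1.

-1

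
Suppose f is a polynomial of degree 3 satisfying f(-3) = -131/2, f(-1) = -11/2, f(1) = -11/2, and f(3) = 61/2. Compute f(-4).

-148

Forward differences of the values at t = -3, -1, 1, 3:
  f  : -131/2  -11/2  -11/2  61/2
  Δ  : 60  0  36
  Δ^2: -60  36
  Δ^3: 96
The third differences are constant, confirming degree 3.
Interpolating (Newton forward form) and evaluating at t = -4 gives f(-4) = -148.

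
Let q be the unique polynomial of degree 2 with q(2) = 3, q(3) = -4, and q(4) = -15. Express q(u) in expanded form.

Using the Lagrange interpolation formula with nodes 2, 3, 4:
  L_0(u) = (u - 3)(u - 4) / 2
  L_1(u) = (u - 2)(u - 4) / -1
  L_2(u) = (u - 2)(u - 3) / 2
Then q(u) = 3·L_0(u) - 4·L_1(u) - 15·L_2(u).
Expanding and collecting terms gives q(u) = -2u² + 3u + 5.
Check: q(3) = -4. ✓

q(u) = -2u^2 + 3u + 5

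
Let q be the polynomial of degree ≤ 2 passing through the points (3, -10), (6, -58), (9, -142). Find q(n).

Using the Lagrange interpolation formula with nodes 3, 6, 9:
  L_0(n) = (n - 6)(n - 9) / 18
  L_1(n) = (n - 3)(n - 9) / -9
  L_2(n) = (n - 3)(n - 6) / 18
Then q(n) = -10·L_0(n) - 58·L_1(n) - 142·L_2(n).
Expanding and collecting terms gives q(n) = -2n^2 + 2n + 2.
Check: q(9) = -142. ✓

q(n) = -2n^2 + 2n + 2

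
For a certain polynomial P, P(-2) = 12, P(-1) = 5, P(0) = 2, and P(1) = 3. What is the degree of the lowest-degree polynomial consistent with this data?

Forward differences of the values at u = -2, -1, 0, 1:
  P  : 12  5  2  3
  Δ  : -7  -3  1
  Δ^2: 4  4
  Δ^3: 0
The second differences are constant (4) and nonzero, while all higher differences vanish, so the minimal degree is 2.

2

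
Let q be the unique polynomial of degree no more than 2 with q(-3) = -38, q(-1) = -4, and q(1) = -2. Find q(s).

Using the Lagrange interpolation formula with nodes -3, -1, 1:
  L_0(s) = (s + 1)(s - 1) / 8
  L_1(s) = (s + 3)(s - 1) / -4
  L_2(s) = (s + 3)(s + 1) / 8
Then q(s) = -38·L_0(s) - 4·L_1(s) - 2·L_2(s).
Expanding and collecting terms gives q(s) = -4s^2 + s + 1.
Check: q(-1) = -4. ✓

q(s) = -4s^2 + s + 1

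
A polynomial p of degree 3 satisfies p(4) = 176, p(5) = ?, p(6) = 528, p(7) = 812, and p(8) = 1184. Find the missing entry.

On equispaced nodes a degree-3 polynomial has vanishing fourth forward difference, so
  p(4) - 4·p(5) + 6·p(6) - 4·p(7) + p(8) = 0.
Substituting the known values and solving for p(5):
  -4·p(5) = -1280
  p(5) = 320.

320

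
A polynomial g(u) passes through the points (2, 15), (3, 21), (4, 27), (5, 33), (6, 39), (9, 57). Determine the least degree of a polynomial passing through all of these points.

1

Divided differences on the nodes 2, 3, 4, 5, 6, 9:
  order 0: 15  21  27  33  39  57
  order 1: 6  6  6  6  6
  order 2: 0  0  0  0
  order 3: 0  0  0
  order 4: 0  0
  order 5: 0
The order-1 divided differences are all 6 (nonzero) and every higher order vanishes, so the data lies on a polynomial of degree exactly 1.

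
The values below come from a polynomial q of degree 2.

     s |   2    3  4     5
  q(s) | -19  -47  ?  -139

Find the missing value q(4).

-87

The 3 known points determine the degree-2 polynomial uniquely.
Write q(s) = as^2 + bs + c. Substituting each data point gives a linear system:
  4a + 2b + c = -19
  9a + 3b + c = -47
  25a + 5b + c = -139
Solving the system yields a = -6, b = 2, c = 1.
So q(s) = -6s² + 2s + 1.
Then q(4) = -87.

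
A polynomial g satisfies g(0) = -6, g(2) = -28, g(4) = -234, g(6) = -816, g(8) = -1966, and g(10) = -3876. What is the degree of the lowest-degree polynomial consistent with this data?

3

Forward differences of the values at n = 0, 2, 4, 6, 8, 10:
  g  : -6  -28  -234  -816  -1966  -3876
  Δ  : -22  -206  -582  -1150  -1910
  Δ^2: -184  -376  -568  -760
  Δ^3: -192  -192  -192
  Δ^4: 0  0
  Δ^5: 0
The third differences are constant (-192) and nonzero, while all higher differences vanish, so the minimal degree is 3.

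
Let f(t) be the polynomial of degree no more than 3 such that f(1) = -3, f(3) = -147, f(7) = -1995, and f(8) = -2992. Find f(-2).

48

Write f(t) = at^3 + bt^2 + ct + d. Substituting each data point gives a linear system:
  a + b + c + d = -3
  27a + 9b + 3c + d = -147
  343a + 49b + 7c + d = -1995
  512a + 64b + 8c + d = -2992
Solving the system yields a = -6, b = 1, c = 2, d = 0.
So f(t) = -6t³ + t² + 2t.
Then f(-2) = 48.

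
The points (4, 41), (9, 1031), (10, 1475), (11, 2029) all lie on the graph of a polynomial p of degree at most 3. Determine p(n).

p(n) = 2n^3 - 5n^2 - 3n + 5

Write p(n) = an^3 + bn^2 + cn + d. Substituting each data point gives a linear system:
  64a + 16b + 4c + d = 41
  729a + 81b + 9c + d = 1031
  1000a + 100b + 10c + d = 1475
  1331a + 121b + 11c + d = 2029
Solving the system yields a = 2, b = -5, c = -3, d = 5.
So p(n) = 2n³ - 5n² - 3n + 5.
Check: p(9) = 1031. ✓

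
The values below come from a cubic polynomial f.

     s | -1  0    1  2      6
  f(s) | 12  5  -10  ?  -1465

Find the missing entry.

-69

The 4 known points determine the degree-3 polynomial uniquely.
Write f(s) = as^3 + bs^2 + cs + d. Substituting each data point gives a linear system:
  -a + b - c + d = 12
  d = 5
  a + b + c + d = -10
  216a + 36b + 6c + d = -1465
Solving the system yields a = -6, b = -4, c = -5, d = 5.
So f(s) = -6s³ - 4s² - 5s + 5.
Then f(2) = -69.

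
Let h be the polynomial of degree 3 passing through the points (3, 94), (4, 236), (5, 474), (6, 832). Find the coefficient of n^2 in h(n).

Write h(n) = an^3 + bn^2 + cn + d. Substituting each data point gives a linear system:
  27a + 9b + 3c + d = 94
  64a + 16b + 4c + d = 236
  125a + 25b + 5c + d = 474
  216a + 36b + 6c + d = 832
Solving the system yields a = 4, b = 0, c = -6, d = 4.
So h(n) = 4n^3 - 6n + 4.
The coefficient of n^2 is 0.

0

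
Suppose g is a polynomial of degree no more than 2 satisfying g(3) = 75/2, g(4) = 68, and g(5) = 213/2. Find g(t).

Write g(t) = at^2 + bt + c. Substituting each data point gives a linear system:
  9a + 3b + c = 75/2
  16a + 4b + c = 68
  25a + 5b + c = 213/2
Solving the system yields a = 4, b = 5/2, c = -6.
So g(t) = 4t^2 + (5/2)t - 6.
Check: g(4) = 68. ✓

g(t) = 4t^2 + (5/2)t - 6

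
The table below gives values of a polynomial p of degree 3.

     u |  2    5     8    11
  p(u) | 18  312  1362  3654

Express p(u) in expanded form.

Write p(u) = au^3 + bu^2 + cu + d. Substituting each data point gives a linear system:
  8a + 4b + 2c + d = 18
  125a + 25b + 5c + d = 312
  512a + 64b + 8c + d = 1362
  1331a + 121b + 11c + d = 3654
Solving the system yields a = 3, b = -3, c = 2, d = 2.
So p(u) = 3u³ - 3u² + 2u + 2.
Check: p(5) = 312. ✓

p(u) = 3u^3 - 3u^2 + 2u + 2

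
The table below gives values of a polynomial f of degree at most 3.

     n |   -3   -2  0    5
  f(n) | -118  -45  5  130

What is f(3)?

Write f(n) = an^3 + bn^2 + cn + d. Substituting each data point gives a linear system:
  -27a + 9b - 3c + d = -118
  -8a + 4b - 2c + d = -45
  d = 5
  125a + 25b + 5c + d = 130
Solving the system yields a = 2, b = -6, c = 5, d = 5.
So f(n) = 2n³ - 6n² + 5n + 5.
Then f(3) = 20.

20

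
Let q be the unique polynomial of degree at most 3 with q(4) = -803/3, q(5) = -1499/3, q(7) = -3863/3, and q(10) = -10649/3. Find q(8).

Write q(x) = ax^3 + bx^2 + cx + d. Substituting each data point gives a linear system:
  64a + 16b + 4c + d = -803/3
  125a + 25b + 5c + d = -1499/3
  343a + 49b + 7c + d = -3863/3
  1000a + 100b + 10c + d = -10649/3
Solving the system yields a = -3, b = -6, c = 5, d = 1/3.
So q(x) = -3x³ - 6x² + 5x + 1/3.
Then q(8) = -5639/3.

-5639/3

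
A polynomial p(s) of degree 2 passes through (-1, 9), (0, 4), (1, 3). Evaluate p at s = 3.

13

Using the Lagrange interpolation formula with nodes -1, 0, 1:
  L_0(s) = s(s - 1) / 2
  L_1(s) = (s + 1)(s - 1) / -1
  L_2(s) = (s + 1)s / 2
Then p(s) = 9·L_0(s) + 4·L_1(s) + 3·L_2(s).
Expanding and collecting terms gives p(s) = 2s^2 - 3s + 4.
Evaluating at s = 3: p(3) = 13.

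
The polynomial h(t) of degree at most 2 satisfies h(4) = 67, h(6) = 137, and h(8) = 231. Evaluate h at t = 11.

Forward differences of the values at t = 4, 6, 8:
  h  : 67  137  231
  Δ  : 70  94
  Δ^2: 24
The second differences are constant, confirming degree 2.
Interpolating (Newton forward form) and evaluating at t = 11 gives h(11) = 417.

417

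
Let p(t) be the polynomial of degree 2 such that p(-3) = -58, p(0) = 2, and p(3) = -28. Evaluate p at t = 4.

-58

Using the Lagrange interpolation formula with nodes -3, 0, 3:
  L_0(t) = t(t - 3) / 18
  L_1(t) = (t + 3)(t - 3) / -9
  L_2(t) = (t + 3)t / 18
Then p(t) = -58·L_0(t) + 2·L_1(t) - 28·L_2(t).
Expanding and collecting terms gives p(t) = -5t² + 5t + 2.
Evaluating at t = 4: p(4) = -58.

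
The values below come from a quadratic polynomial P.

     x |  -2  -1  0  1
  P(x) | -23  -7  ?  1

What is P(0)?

1

The 3 known points determine the degree-2 polynomial uniquely.
Write P(x) = ax^2 + bx + c. Substituting each data point gives a linear system:
  4a - 2b + c = -23
  a - b + c = -7
  a + b + c = 1
Solving the system yields a = -4, b = 4, c = 1.
So P(x) = -4x^2 + 4x + 1.
Then P(0) = 1.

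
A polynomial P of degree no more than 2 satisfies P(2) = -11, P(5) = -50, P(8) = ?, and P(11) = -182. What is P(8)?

-107

On equispaced nodes a degree-2 polynomial has vanishing third forward difference, so
  - P(2) + 3·P(5) - 3·P(8) + P(11) = 0.
Substituting the known values and solving for P(8):
  -3·P(8) = 321
  P(8) = -107.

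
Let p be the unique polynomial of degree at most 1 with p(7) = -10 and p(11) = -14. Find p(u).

p(u) = -u - 3

Using the Lagrange interpolation formula with nodes 7, 11:
  L_0(u) = (u - 11) / -4
  L_1(u) = (u - 7) / 4
Then p(u) = -10·L_0(u) - 14·L_1(u).
Expanding and collecting terms gives p(u) = -u - 3.
Check: p(11) = -14. ✓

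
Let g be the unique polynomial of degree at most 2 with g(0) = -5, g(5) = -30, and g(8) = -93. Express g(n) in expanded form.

Write g(n) = an^2 + bn + c. Substituting each data point gives a linear system:
  c = -5
  25a + 5b + c = -30
  64a + 8b + c = -93
Solving the system yields a = -2, b = 5, c = -5.
So g(n) = -2n^2 + 5n - 5.
Check: g(5) = -30. ✓

g(n) = -2n^2 + 5n - 5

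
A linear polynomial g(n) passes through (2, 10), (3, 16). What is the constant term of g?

Write g(n) = an + b. Substituting each data point gives a linear system:
  2a + b = 10
  3a + b = 16
Solving the system yields a = 6, b = -2.
So g(n) = 6n - 2.
The constant term is -2.

-2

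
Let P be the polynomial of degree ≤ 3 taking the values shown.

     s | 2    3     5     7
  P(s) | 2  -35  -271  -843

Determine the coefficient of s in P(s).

5

Write P(s) = as^3 + bs^2 + cs + d. Substituting each data point gives a linear system:
  8a + 4b + 2c + d = 2
  27a + 9b + 3c + d = -35
  125a + 25b + 5c + d = -271
  343a + 49b + 7c + d = -843
Solving the system yields a = -3, b = 3, c = 5, d = 4.
So P(s) = -3s³ + 3s² + 5s + 4.
The coefficient of s is 5.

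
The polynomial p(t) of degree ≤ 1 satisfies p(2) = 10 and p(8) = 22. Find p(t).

Write p(t) = at + b. Substituting each data point gives a linear system:
  2a + b = 10
  8a + b = 22
Solving the system yields a = 2, b = 6.
So p(t) = 2t + 6.
Check: p(8) = 22. ✓

p(t) = 2t + 6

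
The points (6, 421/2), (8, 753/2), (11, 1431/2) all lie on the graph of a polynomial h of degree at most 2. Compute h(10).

Write h(x) = ax^2 + bx + c. Substituting each data point gives a linear system:
  36a + 6b + c = 421/2
  64a + 8b + c = 753/2
  121a + 11b + c = 1431/2
Solving the system yields a = 6, b = -1, c = 1/2.
So h(x) = 6x^2 - x + 1/2.
Then h(10) = 1181/2.

1181/2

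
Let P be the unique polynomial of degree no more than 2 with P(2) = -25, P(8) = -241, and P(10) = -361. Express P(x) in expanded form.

P(x) = -3x^2 - 6x - 1

Write P(x) = ax^2 + bx + c. Substituting each data point gives a linear system:
  4a + 2b + c = -25
  64a + 8b + c = -241
  100a + 10b + c = -361
Solving the system yields a = -3, b = -6, c = -1.
So P(x) = -3x² - 6x - 1.
Check: P(8) = -241. ✓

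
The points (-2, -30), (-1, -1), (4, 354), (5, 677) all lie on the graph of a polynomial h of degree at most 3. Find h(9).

Write h(x) = ax^3 + bx^2 + cx + d. Substituting each data point gives a linear system:
  -8a + 4b - 2c + d = -30
  -a + b - c + d = -1
  64a + 16b + 4c + d = 354
  125a + 25b + 5c + d = 677
Solving the system yields a = 5, b = 2, c = 0, d = 2.
So h(x) = 5x³ + 2x² + 2.
Then h(9) = 3809.

3809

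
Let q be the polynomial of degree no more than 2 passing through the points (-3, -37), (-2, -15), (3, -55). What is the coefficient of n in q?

-3

Write q(n) = an^2 + bn + c. Substituting each data point gives a linear system:
  9a - 3b + c = -37
  4a - 2b + c = -15
  9a + 3b + c = -55
Solving the system yields a = -5, b = -3, c = -1.
So q(n) = -5n^2 - 3n - 1.
The coefficient of n is -3.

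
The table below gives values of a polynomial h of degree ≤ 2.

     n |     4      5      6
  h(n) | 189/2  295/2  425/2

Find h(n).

h(n) = 6n^2 - n + 5/2

Write h(n) = an^2 + bn + c. Substituting each data point gives a linear system:
  16a + 4b + c = 189/2
  25a + 5b + c = 295/2
  36a + 6b + c = 425/2
Solving the system yields a = 6, b = -1, c = 5/2.
So h(n) = 6n^2 - n + 5/2.
Check: h(4) = 189/2. ✓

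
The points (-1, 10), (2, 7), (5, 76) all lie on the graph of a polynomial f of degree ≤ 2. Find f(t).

Write f(t) = at^2 + bt + c. Substituting each data point gives a linear system:
  a - b + c = 10
  4a + 2b + c = 7
  25a + 5b + c = 76
Solving the system yields a = 4, b = -5, c = 1.
So f(t) = 4t^2 - 5t + 1.
Check: f(5) = 76. ✓

f(t) = 4t^2 - 5t + 1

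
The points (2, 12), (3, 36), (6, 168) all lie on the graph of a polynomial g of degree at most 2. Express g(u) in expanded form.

Using the Lagrange interpolation formula with nodes 2, 3, 6:
  L_0(u) = (u - 3)(u - 6) / 4
  L_1(u) = (u - 2)(u - 6) / -3
  L_2(u) = (u - 2)(u - 3) / 12
Then g(u) = 12·L_0(u) + 36·L_1(u) + 168·L_2(u).
Expanding and collecting terms gives g(u) = 5u^2 - u - 6.
Check: g(3) = 36. ✓

g(u) = 5u^2 - u - 6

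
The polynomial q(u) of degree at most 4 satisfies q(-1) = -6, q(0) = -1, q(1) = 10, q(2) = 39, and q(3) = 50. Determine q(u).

q(u) = -2u^4 + 6u^3 + 5u^2 + 2u - 1

Using the Lagrange interpolation formula with nodes -1, 0, 1, 2, 3:
  L_0(u) = u(u - 1)(u - 2)(u - 3) / 24
  L_1(u) = (u + 1)(u - 1)(u - 2)(u - 3) / -6
  L_2(u) = (u + 1)u(u - 2)(u - 3) / 4
  L_3(u) = (u + 1)u(u - 1)(u - 3) / -6
  L_4(u) = (u + 1)u(u - 1)(u - 2) / 24
Then q(u) = -6·L_0(u) - 1·L_1(u) + 10·L_2(u) + 39·L_3(u) + 50·L_4(u).
Expanding and collecting terms gives q(u) = -2u⁴ + 6u³ + 5u² + 2u - 1.
Check: q(3) = 50. ✓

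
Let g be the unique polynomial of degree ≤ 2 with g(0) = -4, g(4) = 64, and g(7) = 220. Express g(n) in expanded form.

g(n) = 5n^2 - 3n - 4

Write g(n) = an^2 + bn + c. Substituting each data point gives a linear system:
  c = -4
  16a + 4b + c = 64
  49a + 7b + c = 220
Solving the system yields a = 5, b = -3, c = -4.
So g(n) = 5n^2 - 3n - 4.
Check: g(0) = -4. ✓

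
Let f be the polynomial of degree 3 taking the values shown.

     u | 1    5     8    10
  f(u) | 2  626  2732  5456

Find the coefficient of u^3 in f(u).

6

Write f(u) = au^3 + bu^2 + cu + d. Substituting each data point gives a linear system:
  a + b + c + d = 2
  125a + 25b + 5c + d = 626
  512a + 64b + 8c + d = 2732
  1000a + 100b + 10c + d = 5456
Solving the system yields a = 6, b = -6, c = 6, d = -4.
So f(u) = 6u^3 - 6u^2 + 6u - 4.
The leading coefficient is 6.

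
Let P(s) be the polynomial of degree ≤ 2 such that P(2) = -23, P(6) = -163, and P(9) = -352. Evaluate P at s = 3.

Using the Lagrange interpolation formula with nodes 2, 6, 9:
  L_0(s) = (s - 6)(s - 9) / 28
  L_1(s) = (s - 2)(s - 9) / -12
  L_2(s) = (s - 2)(s - 6) / 21
Then P(s) = -23·L_0(s) - 163·L_1(s) - 352·L_2(s).
Expanding and collecting terms gives P(s) = -4s^2 - 3s - 1.
Evaluating at s = 3: P(3) = -46.

-46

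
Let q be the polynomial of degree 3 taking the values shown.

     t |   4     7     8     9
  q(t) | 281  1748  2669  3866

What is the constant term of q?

Write q(t) = at^3 + bt^2 + ct + d. Substituting each data point gives a linear system:
  64a + 16b + 4c + d = 281
  343a + 49b + 7c + d = 1748
  512a + 64b + 8c + d = 2669
  729a + 81b + 9c + d = 3866
Solving the system yields a = 6, b = -6, c = -3, d = 5.
So q(t) = 6t^3 - 6t^2 - 3t + 5.
The constant term is 5.

5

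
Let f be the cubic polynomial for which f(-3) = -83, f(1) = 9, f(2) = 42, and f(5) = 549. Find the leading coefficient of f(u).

4

Write f(u) = au^3 + bu^2 + cu + d. Substituting each data point gives a linear system:
  -27a + 9b - 3c + d = -83
  a + b + c + d = 9
  8a + 4b + 2c + d = 42
  125a + 25b + 5c + d = 549
Solving the system yields a = 4, b = 2, c = -1, d = 4.
So f(u) = 4u^3 + 2u^2 - u + 4.
The leading coefficient is 4.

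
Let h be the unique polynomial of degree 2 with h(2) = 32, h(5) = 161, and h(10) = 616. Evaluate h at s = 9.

Using the Lagrange interpolation formula with nodes 2, 5, 10:
  L_0(s) = (s - 5)(s - 10) / 24
  L_1(s) = (s - 2)(s - 10) / -15
  L_2(s) = (s - 2)(s - 5) / 40
Then h(s) = 32·L_0(s) + 161·L_1(s) + 616·L_2(s).
Expanding and collecting terms gives h(s) = 6s² + s + 6.
Evaluating at s = 9: h(9) = 501.

501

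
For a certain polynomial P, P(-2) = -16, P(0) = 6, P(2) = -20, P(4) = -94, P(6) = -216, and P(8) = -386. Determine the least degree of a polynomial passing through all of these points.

Forward differences of the values at x = -2, 0, 2, 4, 6, 8:
  P  : -16  6  -20  -94  -216  -386
  Δ  : 22  -26  -74  -122  -170
  Δ^2: -48  -48  -48  -48
  Δ^3: 0  0  0
  Δ^4: 0  0
  Δ^5: 0
The second differences are constant (-48) and nonzero, while all higher differences vanish, so the minimal degree is 2.

2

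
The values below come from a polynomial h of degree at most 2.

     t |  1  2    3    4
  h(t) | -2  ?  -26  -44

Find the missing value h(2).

-12

The 3 known points determine the degree-2 polynomial uniquely.
Write h(t) = at^2 + bt + c. Substituting each data point gives a linear system:
  a + b + c = -2
  9a + 3b + c = -26
  16a + 4b + c = -44
Solving the system yields a = -2, b = -4, c = 4.
So h(t) = -2t² - 4t + 4.
Then h(2) = -12.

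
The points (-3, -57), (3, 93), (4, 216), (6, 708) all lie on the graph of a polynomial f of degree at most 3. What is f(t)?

f(t) = 3t^3 + 2t^2 - 2t

Write f(t) = at^3 + bt^2 + ct + d. Substituting each data point gives a linear system:
  -27a + 9b - 3c + d = -57
  27a + 9b + 3c + d = 93
  64a + 16b + 4c + d = 216
  216a + 36b + 6c + d = 708
Solving the system yields a = 3, b = 2, c = -2, d = 0.
So f(t) = 3t^3 + 2t^2 - 2t.
Check: f(6) = 708. ✓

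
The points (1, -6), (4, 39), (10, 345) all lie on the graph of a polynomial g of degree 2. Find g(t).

Using the Lagrange interpolation formula with nodes 1, 4, 10:
  L_0(t) = (t - 4)(t - 10) / 27
  L_1(t) = (t - 1)(t - 10) / -18
  L_2(t) = (t - 1)(t - 4) / 54
Then g(t) = -6·L_0(t) + 39·L_1(t) + 345·L_2(t).
Expanding and collecting terms gives g(t) = 4t² - 5t - 5.
Check: g(10) = 345. ✓

g(t) = 4t^2 - 5t - 5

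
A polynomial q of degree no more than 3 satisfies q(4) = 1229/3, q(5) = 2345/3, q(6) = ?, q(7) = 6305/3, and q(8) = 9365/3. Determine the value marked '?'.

On equispaced nodes a degree-3 polynomial has vanishing fourth forward difference, so
  q(4) - 4·q(5) + 6·q(6) - 4·q(7) + q(8) = 0.
Substituting the known values and solving for q(6):
  6·q(6) = 8002
  q(6) = 4001/3.

4001/3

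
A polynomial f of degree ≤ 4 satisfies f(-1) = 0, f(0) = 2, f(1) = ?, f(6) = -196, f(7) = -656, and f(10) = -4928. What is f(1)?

The 5 known points determine the degree-4 polynomial uniquely.
Write f(x) = ax^4 + bx^3 + cx^2 + dx + e. Substituting each data point gives a linear system:
  a - b + c - d + e = 0
  e = 2
  1296a + 216b + 36c + 6d + e = -196
  2401a + 343b + 49c + 7d + e = -656
  10000a + 1000b + 100c + 10d + e = -4928
Solving the system yields a = -1, b = 5, c = 1, d = -3, e = 2.
So f(x) = -x^4 + 5x^3 + x^2 - 3x + 2.
Then f(1) = 4.

4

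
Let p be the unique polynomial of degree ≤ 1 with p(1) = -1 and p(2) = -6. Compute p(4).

Write p(t) = at + b. Substituting each data point gives a linear system:
  a + b = -1
  2a + b = -6
Solving the system yields a = -5, b = 4.
So p(t) = -5t + 4.
Then p(4) = -16.

-16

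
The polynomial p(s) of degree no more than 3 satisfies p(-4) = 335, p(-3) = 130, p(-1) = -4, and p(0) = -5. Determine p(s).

p(s) = -6s^3 - 2s^2 + 3s - 5

Write p(s) = as^3 + bs^2 + cs + d. Substituting each data point gives a linear system:
  -64a + 16b - 4c + d = 335
  -27a + 9b - 3c + d = 130
  -a + b - c + d = -4
  d = -5
Solving the system yields a = -6, b = -2, c = 3, d = -5.
So p(s) = -6s^3 - 2s^2 + 3s - 5.
Check: p(0) = -5. ✓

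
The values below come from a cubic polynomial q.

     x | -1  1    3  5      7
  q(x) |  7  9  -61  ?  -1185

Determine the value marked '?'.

On equispaced nodes a degree-3 polynomial has vanishing fourth forward difference, so
  q(-1) - 4·q(1) + 6·q(3) - 4·q(5) + q(7) = 0.
Substituting the known values and solving for q(5):
  -4·q(5) = 1580
  q(5) = -395.

-395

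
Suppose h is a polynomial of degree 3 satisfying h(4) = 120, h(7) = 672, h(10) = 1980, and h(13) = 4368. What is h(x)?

h(x) = 2x^3 - 2x

Write h(x) = ax^3 + bx^2 + cx + d. Substituting each data point gives a linear system:
  64a + 16b + 4c + d = 120
  343a + 49b + 7c + d = 672
  1000a + 100b + 10c + d = 1980
  2197a + 169b + 13c + d = 4368
Solving the system yields a = 2, b = 0, c = -2, d = 0.
So h(x) = 2x^3 - 2x.
Check: h(13) = 4368. ✓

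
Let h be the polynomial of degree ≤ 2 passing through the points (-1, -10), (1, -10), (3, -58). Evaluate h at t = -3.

Using the Lagrange interpolation formula with nodes -1, 1, 3:
  L_0(t) = (t - 1)(t - 3) / 8
  L_1(t) = (t + 1)(t - 3) / -4
  L_2(t) = (t + 1)(t - 1) / 8
Then h(t) = -10·L_0(t) - 10·L_1(t) - 58·L_2(t).
Expanding and collecting terms gives h(t) = -6t² - 4.
Evaluating at t = -3: h(-3) = -58.

-58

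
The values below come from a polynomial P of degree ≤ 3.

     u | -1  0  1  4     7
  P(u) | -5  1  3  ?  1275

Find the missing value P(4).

225

The 4 known points determine the degree-3 polynomial uniquely.
Write P(u) = au^3 + bu^2 + cu + d. Substituting each data point gives a linear system:
  -a + b - c + d = -5
  d = 1
  a + b + c + d = 3
  343a + 49b + 7c + d = 1275
Solving the system yields a = 4, b = -2, c = 0, d = 1.
So P(u) = 4u^3 - 2u^2 + 1.
Then P(4) = 225.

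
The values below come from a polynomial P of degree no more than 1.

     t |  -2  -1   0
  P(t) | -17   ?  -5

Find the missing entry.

-11

On equispaced nodes a degree-1 polynomial has vanishing second forward difference, so
  P(-2) - 2·P(-1) + P(0) = 0.
Substituting the known values and solving for P(-1):
  -2·P(-1) = 22
  P(-1) = -11.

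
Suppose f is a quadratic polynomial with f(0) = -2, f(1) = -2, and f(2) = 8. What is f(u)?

Write f(u) = au^2 + bu + c. Substituting each data point gives a linear system:
  c = -2
  a + b + c = -2
  4a + 2b + c = 8
Solving the system yields a = 5, b = -5, c = -2.
So f(u) = 5u^2 - 5u - 2.
Check: f(0) = -2. ✓

f(u) = 5u^2 - 5u - 2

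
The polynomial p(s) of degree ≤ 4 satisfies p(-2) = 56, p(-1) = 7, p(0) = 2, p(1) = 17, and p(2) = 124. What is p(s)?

Write p(s) = as^4 + bs^3 + cs^2 + ds + e. Substituting each data point gives a linear system:
  16a - 8b + 4c - 2d + e = 56
  a - b + c - d + e = 7
  e = 2
  a + b + c + d + e = 17
  16a + 8b + 4c + 2d + e = 124
Solving the system yields a = 4, b = 4, c = 6, d = 1, e = 2.
So p(s) = 4s^4 + 4s^3 + 6s^2 + s + 2.
Check: p(-1) = 7. ✓

p(s) = 4s^4 + 4s^3 + 6s^2 + s + 2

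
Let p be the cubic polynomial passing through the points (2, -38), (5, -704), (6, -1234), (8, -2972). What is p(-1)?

Write p(x) = ax^3 + bx^2 + cx + d. Substituting each data point gives a linear system:
  8a + 4b + 2c + d = -38
  125a + 25b + 5c + d = -704
  216a + 36b + 6c + d = -1234
  512a + 64b + 8c + d = -2972
Solving the system yields a = -6, b = 1, c = 5, d = -4.
So p(x) = -6x³ + x² + 5x - 4.
Then p(-1) = -2.

-2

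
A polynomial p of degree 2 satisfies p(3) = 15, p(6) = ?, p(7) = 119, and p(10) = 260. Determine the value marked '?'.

84

The 3 known points determine the degree-2 polynomial uniquely.
Write p(x) = ax^2 + bx + c. Substituting each data point gives a linear system:
  9a + 3b + c = 15
  49a + 7b + c = 119
  100a + 10b + c = 260
Solving the system yields a = 3, b = -4, c = 0.
So p(x) = 3x^2 - 4x.
Then p(6) = 84.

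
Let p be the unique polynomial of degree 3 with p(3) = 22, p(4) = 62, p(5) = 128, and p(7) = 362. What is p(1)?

-4

Using the Lagrange interpolation formula with nodes 3, 4, 5, 7:
  L_0(u) = (u - 4)(u - 5)(u - 7) / -8
  L_1(u) = (u - 3)(u - 5)(u - 7) / 3
  L_2(u) = (u - 3)(u - 4)(u - 7) / -4
  L_3(u) = (u - 3)(u - 4)(u - 5) / 24
Then p(u) = 22·L_0(u) + 62·L_1(u) + 128·L_2(u) + 362·L_3(u).
Expanding and collecting terms gives p(u) = u^3 + u^2 - 4u - 2.
Evaluating at u = 1: p(1) = -4.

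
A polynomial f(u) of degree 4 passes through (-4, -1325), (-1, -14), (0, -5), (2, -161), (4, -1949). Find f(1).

-20

Using the Lagrange interpolation formula with nodes -4, -1, 0, 2, 4:
  L_0(u) = (u + 1)u(u - 2)(u - 4) / 576
  L_1(u) = (u + 4)u(u - 2)(u - 4) / -45
  L_2(u) = (u + 4)(u + 1)(u - 2)(u - 4) / 32
  L_3(u) = (u + 4)(u + 1)u(u - 4) / -72
  L_4(u) = (u + 4)(u + 1)u(u - 2) / 320
Then f(u) = -1325·L_0(u) - 14·L_1(u) - 5·L_2(u) - 161·L_3(u) - 1949·L_4(u).
Expanding and collecting terms gives f(u) = -6u⁴ - 5u³ - 6u² + 2u - 5.
Evaluating at u = 1: f(1) = -20.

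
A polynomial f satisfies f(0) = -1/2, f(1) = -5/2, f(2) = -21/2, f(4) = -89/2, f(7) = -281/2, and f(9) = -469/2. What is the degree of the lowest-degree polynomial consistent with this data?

2

Divided differences on the nodes 0, 1, 2, 4, 7, 9:
  order 0: -1/2  -5/2  -21/2  -89/2  -281/2  -469/2
  order 1: -2  -8  -17  -32  -47
  order 2: -3  -3  -3  -3
  order 3: 0  0  0
  order 4: 0  0
  order 5: 0
The order-2 divided differences are all -3 (nonzero) and every higher order vanishes, so the data lies on a polynomial of degree exactly 2.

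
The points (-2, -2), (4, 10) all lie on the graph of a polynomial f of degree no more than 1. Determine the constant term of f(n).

2

Write f(n) = an + b. Substituting each data point gives a linear system:
  -2a + b = -2
  4a + b = 10
Solving the system yields a = 2, b = 2.
So f(n) = 2n + 2.
The constant term is 2.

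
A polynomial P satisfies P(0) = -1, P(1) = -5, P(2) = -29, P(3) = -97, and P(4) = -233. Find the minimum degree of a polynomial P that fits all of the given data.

3

Forward differences of the values at x = 0, 1, 2, 3, 4:
  P  : -1  -5  -29  -97  -233
  Δ  : -4  -24  -68  -136
  Δ^2: -20  -44  -68
  Δ^3: -24  -24
  Δ^4: 0
The third differences are constant (-24) and nonzero, while all higher differences vanish, so the minimal degree is 3.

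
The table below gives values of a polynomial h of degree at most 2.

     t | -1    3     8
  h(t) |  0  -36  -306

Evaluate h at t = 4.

Using the Lagrange interpolation formula with nodes -1, 3, 8:
  L_0(t) = (t - 3)(t - 8) / 36
  L_1(t) = (t + 1)(t - 8) / -20
  L_2(t) = (t + 1)(t - 3) / 45
Then h(t) = 0·L_0(t) - 36·L_1(t) - 306·L_2(t).
Expanding and collecting terms gives h(t) = -5t^2 + t + 6.
Evaluating at t = 4: h(4) = -70.

-70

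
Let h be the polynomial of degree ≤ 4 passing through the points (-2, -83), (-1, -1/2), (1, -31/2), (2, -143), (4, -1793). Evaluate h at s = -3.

Write h(s) = as^4 + bs^3 + cs^2 + ds + e. Substituting each data point gives a linear system:
  16a - 8b + 4c - 2d + e = -83
  a - b + c - d + e = -1/2
  a + b + c + d + e = -31/2
  16a + 8b + 4c + 2d + e = -143
  256a + 64b + 16c + 4d + e = -1793
Solving the system yields a = -6, b = -5/2, c = -5, d = -5, e = 3.
So h(s) = -6s^4 - (5/2)s^3 - 5s^2 - 5s + 3.
Then h(-3) = -891/2.

-891/2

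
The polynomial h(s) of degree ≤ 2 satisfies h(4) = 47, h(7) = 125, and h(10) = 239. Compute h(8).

Using the Lagrange interpolation formula with nodes 4, 7, 10:
  L_0(s) = (s - 7)(s - 10) / 18
  L_1(s) = (s - 4)(s - 10) / -9
  L_2(s) = (s - 4)(s - 7) / 18
Then h(s) = 47·L_0(s) + 125·L_1(s) + 239·L_2(s).
Expanding and collecting terms gives h(s) = 2s^2 + 4s - 1.
Evaluating at s = 8: h(8) = 159.

159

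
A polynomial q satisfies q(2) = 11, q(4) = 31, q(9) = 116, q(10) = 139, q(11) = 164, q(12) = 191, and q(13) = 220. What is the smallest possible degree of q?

Divided differences on the nodes 2, 4, 9, 10, 11, 12, 13:
  order 0: 11  31  116  139  164  191  220
  order 1: 10  17  23  25  27  29
  order 2: 1  1  1  1  1
  order 3: 0  0  0  0
  order 4: 0  0  0
  order 5: 0  0
  order 6: 0
The order-2 divided differences are all 1 (nonzero) and every higher order vanishes, so the data lies on a polynomial of degree exactly 2.

2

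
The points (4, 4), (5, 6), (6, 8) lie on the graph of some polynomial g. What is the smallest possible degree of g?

Forward differences of the values at s = 4, 5, 6:
  g  : 4  6  8
  Δ  : 2  2
  Δ^2: 0
The first differences are constant (2) and nonzero, while all higher differences vanish, so the minimal degree is 1.

1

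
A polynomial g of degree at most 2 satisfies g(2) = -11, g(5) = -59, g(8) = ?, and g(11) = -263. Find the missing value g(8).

On equispaced nodes a degree-2 polynomial has vanishing third forward difference, so
  - g(2) + 3·g(5) - 3·g(8) + g(11) = 0.
Substituting the known values and solving for g(8):
  -3·g(8) = 429
  g(8) = -143.

-143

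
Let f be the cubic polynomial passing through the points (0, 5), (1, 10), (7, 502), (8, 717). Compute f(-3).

2

Write f(u) = au^3 + bu^2 + cu + d. Substituting each data point gives a linear system:
  d = 5
  a + b + c + d = 10
  343a + 49b + 7c + d = 502
  512a + 64b + 8c + d = 717
Solving the system yields a = 1, b = 3, c = 1, d = 5.
So f(u) = u^3 + 3u^2 + u + 5.
Then f(-3) = 2.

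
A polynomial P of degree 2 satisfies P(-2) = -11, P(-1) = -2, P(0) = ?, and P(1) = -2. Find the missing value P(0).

1

On equispaced nodes a degree-2 polynomial has vanishing third forward difference, so
  - P(-2) + 3·P(-1) - 3·P(0) + P(1) = 0.
Substituting the known values and solving for P(0):
  -3·P(0) = -3
  P(0) = 1.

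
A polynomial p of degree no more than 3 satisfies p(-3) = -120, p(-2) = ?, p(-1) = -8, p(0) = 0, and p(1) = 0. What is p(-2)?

-42

On equispaced nodes a degree-3 polynomial has vanishing fourth forward difference, so
  p(-3) - 4·p(-2) + 6·p(-1) - 4·p(0) + p(1) = 0.
Substituting the known values and solving for p(-2):
  -4·p(-2) = 168
  p(-2) = -42.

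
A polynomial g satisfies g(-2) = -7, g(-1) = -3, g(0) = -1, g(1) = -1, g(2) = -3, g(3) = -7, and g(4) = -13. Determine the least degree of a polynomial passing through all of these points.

2

Forward differences of the values at t = -2, -1, 0, 1, 2, 3, 4:
  g  : -7  -3  -1  -1  -3  -7  -13
  Δ  : 4  2  0  -2  -4  -6
  Δ^2: -2  -2  -2  -2  -2
  Δ^3: 0  0  0  0
  Δ^4: 0  0  0
  Δ^5: 0  0
  Δ^6: 0
The second differences are constant (-2) and nonzero, while all higher differences vanish, so the minimal degree is 2.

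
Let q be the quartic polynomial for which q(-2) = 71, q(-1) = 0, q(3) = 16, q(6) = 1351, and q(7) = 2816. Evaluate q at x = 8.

5211

Write q(x) = ax^4 + bx^3 + cx^2 + dx + e. Substituting each data point gives a linear system:
  16a - 8b + 4c - 2d + e = 71
  a - b + c - d + e = 0
  81a + 27b + 9c + 3d + e = 16
  1296a + 216b + 36c + 6d + e = 1351
  2401a + 343b + 49c + 7d + e = 2816
Solving the system yields a = 2, b = -6, c = 1, d = 4, e = -5.
So q(x) = 2x⁴ - 6x³ + x² + 4x - 5.
Then q(8) = 5211.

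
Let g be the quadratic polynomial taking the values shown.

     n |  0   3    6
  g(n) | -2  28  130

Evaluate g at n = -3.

40

Using the Lagrange interpolation formula with nodes 0, 3, 6:
  L_0(n) = (n - 3)(n - 6) / 18
  L_1(n) = n(n - 6) / -9
  L_2(n) = n(n - 3) / 18
Then g(n) = -2·L_0(n) + 28·L_1(n) + 130·L_2(n).
Expanding and collecting terms gives g(n) = 4n² - 2n - 2.
Evaluating at n = -3: g(-3) = 40.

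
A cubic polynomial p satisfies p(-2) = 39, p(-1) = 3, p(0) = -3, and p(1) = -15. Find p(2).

Forward differences of the values at t = -2, -1, 0, 1:
  p  : 39  3  -3  -15
  Δ  : -36  -6  -12
  Δ^2: 30  -6
  Δ^3: -36
The third differences are constant, confirming degree 3.
Interpolating (Newton forward form) and evaluating at t = 2 gives p(2) = -69.

-69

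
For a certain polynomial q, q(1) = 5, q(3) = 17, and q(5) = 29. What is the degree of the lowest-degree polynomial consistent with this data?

Forward differences of the values at t = 1, 3, 5:
  q  : 5  17  29
  Δ  : 12  12
  Δ^2: 0
The first differences are constant (12) and nonzero, while all higher differences vanish, so the minimal degree is 1.

1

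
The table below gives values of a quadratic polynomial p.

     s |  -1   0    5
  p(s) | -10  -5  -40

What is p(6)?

-59

Using the Lagrange interpolation formula with nodes -1, 0, 5:
  L_0(s) = s(s - 5) / 6
  L_1(s) = (s + 1)(s - 5) / -5
  L_2(s) = (s + 1)s / 30
Then p(s) = -10·L_0(s) - 5·L_1(s) - 40·L_2(s).
Expanding and collecting terms gives p(s) = -2s^2 + 3s - 5.
Evaluating at s = 6: p(6) = -59.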